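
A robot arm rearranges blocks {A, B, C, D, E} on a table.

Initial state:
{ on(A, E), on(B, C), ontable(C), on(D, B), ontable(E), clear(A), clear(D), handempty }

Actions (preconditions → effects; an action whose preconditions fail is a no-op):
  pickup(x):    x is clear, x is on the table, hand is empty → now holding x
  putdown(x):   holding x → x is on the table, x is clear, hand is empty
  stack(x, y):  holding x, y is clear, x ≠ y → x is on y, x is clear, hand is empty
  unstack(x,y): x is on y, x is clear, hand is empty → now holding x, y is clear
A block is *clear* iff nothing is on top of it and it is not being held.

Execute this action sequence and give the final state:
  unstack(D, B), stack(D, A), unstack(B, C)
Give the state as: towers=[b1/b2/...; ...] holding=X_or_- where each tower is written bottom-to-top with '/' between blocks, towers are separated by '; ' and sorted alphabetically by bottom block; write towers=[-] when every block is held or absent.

towers=[C; E/A/D] holding=B

step 1 (unstack(D, B)): towers=[C/B; E/A] holding=D
step 2 (stack(D, A)): towers=[C/B; E/A/D] holding=-
step 3 (unstack(B, C)): towers=[C; E/A/D] holding=B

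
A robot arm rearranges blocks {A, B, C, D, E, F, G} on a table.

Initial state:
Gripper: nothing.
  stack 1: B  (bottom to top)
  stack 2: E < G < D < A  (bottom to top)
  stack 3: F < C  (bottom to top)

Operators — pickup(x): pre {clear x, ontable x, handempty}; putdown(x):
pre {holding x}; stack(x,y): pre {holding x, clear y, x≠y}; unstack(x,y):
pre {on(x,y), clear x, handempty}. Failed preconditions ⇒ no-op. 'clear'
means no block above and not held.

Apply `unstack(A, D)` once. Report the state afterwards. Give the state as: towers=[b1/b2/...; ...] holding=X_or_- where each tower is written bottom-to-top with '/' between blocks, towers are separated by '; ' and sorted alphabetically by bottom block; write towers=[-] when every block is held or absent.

towers=[B; E/G/D; F/C] holding=A

before: towers=[B; E/G/D/A; F/C] holding=-
pre[unstack(A, D)]: on(A,D) yes, clear(A) yes, handempty yes
all met → apply unstack(A, D)
after:  towers=[B; E/G/D; F/C] holding=A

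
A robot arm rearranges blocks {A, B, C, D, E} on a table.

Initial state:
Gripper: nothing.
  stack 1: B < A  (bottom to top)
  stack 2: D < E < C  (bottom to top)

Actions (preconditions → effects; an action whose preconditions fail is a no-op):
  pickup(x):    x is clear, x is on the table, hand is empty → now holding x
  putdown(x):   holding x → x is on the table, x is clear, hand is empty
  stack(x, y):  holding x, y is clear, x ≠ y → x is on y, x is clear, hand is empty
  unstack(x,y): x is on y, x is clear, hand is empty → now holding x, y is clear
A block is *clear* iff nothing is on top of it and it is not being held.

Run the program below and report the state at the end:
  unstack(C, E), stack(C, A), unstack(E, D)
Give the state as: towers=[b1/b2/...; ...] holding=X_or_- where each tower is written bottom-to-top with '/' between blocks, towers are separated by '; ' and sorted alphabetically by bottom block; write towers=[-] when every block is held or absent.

towers=[B/A/C; D] holding=E

step 1 (unstack(C, E)): towers=[B/A; D/E] holding=C
step 2 (stack(C, A)): towers=[B/A/C; D/E] holding=-
step 3 (unstack(E, D)): towers=[B/A/C; D] holding=E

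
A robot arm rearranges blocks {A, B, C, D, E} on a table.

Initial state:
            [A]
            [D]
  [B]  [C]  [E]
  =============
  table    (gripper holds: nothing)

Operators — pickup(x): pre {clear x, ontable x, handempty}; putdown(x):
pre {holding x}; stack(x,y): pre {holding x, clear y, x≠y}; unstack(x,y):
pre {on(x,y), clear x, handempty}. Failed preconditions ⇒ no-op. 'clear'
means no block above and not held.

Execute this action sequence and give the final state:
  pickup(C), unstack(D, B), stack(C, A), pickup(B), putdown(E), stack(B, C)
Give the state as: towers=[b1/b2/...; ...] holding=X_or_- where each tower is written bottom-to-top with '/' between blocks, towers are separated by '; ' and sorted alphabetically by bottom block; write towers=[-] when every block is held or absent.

towers=[E/D/A/C/B] holding=-

step 1 (pickup(C)): towers=[B; E/D/A] holding=C
step 2 (unstack(D, B)) [no-op]: towers=[B; E/D/A] holding=C
step 3 (stack(C, A)): towers=[B; E/D/A/C] holding=-
step 4 (pickup(B)): towers=[E/D/A/C] holding=B
step 5 (putdown(E)) [no-op]: towers=[E/D/A/C] holding=B
step 6 (stack(B, C)): towers=[E/D/A/C/B] holding=-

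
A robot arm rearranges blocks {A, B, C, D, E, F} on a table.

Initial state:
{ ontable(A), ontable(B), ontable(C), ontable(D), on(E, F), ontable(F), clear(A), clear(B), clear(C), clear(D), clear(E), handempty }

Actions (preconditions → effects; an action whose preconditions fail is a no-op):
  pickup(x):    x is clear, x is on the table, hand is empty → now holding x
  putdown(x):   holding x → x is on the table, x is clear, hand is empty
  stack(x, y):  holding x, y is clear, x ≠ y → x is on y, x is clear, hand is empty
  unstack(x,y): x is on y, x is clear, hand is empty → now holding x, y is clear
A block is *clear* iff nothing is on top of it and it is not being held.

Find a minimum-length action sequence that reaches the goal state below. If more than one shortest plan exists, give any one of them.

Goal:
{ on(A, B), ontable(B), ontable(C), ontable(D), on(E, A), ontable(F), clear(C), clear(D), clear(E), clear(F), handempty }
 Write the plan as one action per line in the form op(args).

pickup(A)
stack(A, B)
unstack(E, F)
stack(E, A)

step 1 (pickup(A)): towers=[B; C; D; F/E] holding=A
step 2 (stack(A, B)): towers=[B/A; C; D; F/E] holding=-
step 3 (unstack(E, F)): towers=[B/A; C; D; F] holding=E
step 4 (stack(E, A)): towers=[B/A/E; C; D; F] holding=-
goal check: towers=[B/A/E; C; D; F] holding=- — reached (length 4, optimal by BFS)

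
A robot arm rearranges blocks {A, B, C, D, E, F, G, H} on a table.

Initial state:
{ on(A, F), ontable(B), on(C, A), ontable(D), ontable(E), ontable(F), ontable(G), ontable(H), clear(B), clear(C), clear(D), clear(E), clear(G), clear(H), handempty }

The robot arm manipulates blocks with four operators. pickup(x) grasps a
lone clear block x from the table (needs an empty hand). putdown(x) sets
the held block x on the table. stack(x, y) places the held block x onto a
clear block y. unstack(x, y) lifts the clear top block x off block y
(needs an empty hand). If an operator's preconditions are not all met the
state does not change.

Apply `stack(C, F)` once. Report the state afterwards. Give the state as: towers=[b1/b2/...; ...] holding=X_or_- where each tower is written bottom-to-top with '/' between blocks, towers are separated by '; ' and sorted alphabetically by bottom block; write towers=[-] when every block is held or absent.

before: towers=[B; D; E; F/A/C; G; H] holding=-
pre[stack(C, F)]: holding(C) fail, clear(F) fail, C≠F ok
holding(C), clear(F) unmet → stack(C, F) is a no-op
after:  towers=[B; D; E; F/A/C; G; H] holding=-

towers=[B; D; E; F/A/C; G; H] holding=-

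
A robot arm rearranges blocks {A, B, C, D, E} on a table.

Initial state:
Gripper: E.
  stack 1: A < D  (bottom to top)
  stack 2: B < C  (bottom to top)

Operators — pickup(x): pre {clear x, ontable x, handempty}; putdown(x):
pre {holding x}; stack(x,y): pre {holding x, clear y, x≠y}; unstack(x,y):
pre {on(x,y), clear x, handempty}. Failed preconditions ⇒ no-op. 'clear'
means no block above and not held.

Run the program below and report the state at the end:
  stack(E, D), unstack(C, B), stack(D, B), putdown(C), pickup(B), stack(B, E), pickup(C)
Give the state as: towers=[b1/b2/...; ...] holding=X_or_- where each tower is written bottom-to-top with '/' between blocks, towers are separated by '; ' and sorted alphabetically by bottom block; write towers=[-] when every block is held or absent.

step 1 (stack(E, D)): towers=[A/D/E; B/C] holding=-
step 2 (unstack(C, B)): towers=[A/D/E; B] holding=C
step 3 (stack(D, B)) [no-op]: towers=[A/D/E; B] holding=C
step 4 (putdown(C)): towers=[A/D/E; B; C] holding=-
step 5 (pickup(B)): towers=[A/D/E; C] holding=B
step 6 (stack(B, E)): towers=[A/D/E/B; C] holding=-
step 7 (pickup(C)): towers=[A/D/E/B] holding=C

towers=[A/D/E/B] holding=C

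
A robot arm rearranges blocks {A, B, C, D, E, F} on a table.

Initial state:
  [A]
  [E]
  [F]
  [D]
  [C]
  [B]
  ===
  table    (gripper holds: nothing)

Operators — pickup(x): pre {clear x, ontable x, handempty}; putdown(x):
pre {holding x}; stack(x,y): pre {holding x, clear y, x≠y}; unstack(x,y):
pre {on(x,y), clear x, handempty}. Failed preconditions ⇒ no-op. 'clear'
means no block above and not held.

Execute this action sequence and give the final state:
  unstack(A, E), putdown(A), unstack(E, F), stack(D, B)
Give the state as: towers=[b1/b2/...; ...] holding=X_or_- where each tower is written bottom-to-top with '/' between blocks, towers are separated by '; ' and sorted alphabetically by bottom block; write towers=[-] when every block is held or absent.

step 1 (unstack(A, E)): towers=[B/C/D/F/E] holding=A
step 2 (putdown(A)): towers=[A; B/C/D/F/E] holding=-
step 3 (unstack(E, F)): towers=[A; B/C/D/F] holding=E
step 4 (stack(D, B)) [no-op]: towers=[A; B/C/D/F] holding=E

towers=[A; B/C/D/F] holding=E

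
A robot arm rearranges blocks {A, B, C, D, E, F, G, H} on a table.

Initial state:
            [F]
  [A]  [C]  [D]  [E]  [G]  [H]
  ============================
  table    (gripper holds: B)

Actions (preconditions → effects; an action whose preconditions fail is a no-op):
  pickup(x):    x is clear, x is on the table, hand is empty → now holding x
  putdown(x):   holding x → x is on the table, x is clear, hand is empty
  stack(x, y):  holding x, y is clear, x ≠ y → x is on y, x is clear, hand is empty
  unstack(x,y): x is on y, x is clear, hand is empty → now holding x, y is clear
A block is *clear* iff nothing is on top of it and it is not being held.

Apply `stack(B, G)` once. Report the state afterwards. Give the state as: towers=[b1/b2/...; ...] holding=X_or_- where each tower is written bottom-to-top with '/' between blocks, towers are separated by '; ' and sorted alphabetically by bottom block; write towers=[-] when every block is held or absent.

before: towers=[A; C; D/F; E; G; H] holding=B
pre[stack(B, G)]: holding(B) ✓, clear(G) ✓, B≠G ✓
all met → apply stack(B, G)
after:  towers=[A; C; D/F; E; G/B; H] holding=-

towers=[A; C; D/F; E; G/B; H] holding=-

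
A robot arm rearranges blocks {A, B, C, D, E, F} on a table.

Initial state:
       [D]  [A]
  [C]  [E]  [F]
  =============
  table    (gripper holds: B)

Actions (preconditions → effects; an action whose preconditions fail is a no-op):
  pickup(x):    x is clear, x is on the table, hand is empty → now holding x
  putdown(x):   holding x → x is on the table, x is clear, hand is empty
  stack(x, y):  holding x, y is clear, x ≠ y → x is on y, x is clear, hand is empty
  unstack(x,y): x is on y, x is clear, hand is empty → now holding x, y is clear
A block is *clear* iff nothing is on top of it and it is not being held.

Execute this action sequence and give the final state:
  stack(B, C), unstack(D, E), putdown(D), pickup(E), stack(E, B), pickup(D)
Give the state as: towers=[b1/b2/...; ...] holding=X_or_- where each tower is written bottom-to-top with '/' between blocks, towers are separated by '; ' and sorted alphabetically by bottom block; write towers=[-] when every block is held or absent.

towers=[C/B/E; F/A] holding=D

step 1 (stack(B, C)): towers=[C/B; E/D; F/A] holding=-
step 2 (unstack(D, E)): towers=[C/B; E; F/A] holding=D
step 3 (putdown(D)): towers=[C/B; D; E; F/A] holding=-
step 4 (pickup(E)): towers=[C/B; D; F/A] holding=E
step 5 (stack(E, B)): towers=[C/B/E; D; F/A] holding=-
step 6 (pickup(D)): towers=[C/B/E; F/A] holding=D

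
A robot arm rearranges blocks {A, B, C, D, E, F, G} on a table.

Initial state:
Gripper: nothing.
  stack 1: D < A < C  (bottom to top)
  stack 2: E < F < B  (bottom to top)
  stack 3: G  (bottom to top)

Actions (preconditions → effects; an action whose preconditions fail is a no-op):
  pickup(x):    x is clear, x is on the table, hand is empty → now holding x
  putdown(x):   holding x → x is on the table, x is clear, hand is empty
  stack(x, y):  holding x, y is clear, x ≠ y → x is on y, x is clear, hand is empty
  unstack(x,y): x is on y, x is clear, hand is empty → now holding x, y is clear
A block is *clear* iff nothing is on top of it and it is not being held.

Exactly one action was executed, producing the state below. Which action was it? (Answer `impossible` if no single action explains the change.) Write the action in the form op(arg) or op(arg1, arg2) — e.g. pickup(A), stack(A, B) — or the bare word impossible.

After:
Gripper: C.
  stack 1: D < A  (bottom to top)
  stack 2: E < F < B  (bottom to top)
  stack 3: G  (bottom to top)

unstack(C, A)

target: towers=[D/A; E/F/B; G] holding=C
     unstack(B, F) → towers=[D/A/C; E/F; G] holding=B
         pickup(G) → towers=[D/A/C; E/F/B] holding=G
     unstack(C, A) → towers=[D/A; E/F/B; G] holding=C  ← match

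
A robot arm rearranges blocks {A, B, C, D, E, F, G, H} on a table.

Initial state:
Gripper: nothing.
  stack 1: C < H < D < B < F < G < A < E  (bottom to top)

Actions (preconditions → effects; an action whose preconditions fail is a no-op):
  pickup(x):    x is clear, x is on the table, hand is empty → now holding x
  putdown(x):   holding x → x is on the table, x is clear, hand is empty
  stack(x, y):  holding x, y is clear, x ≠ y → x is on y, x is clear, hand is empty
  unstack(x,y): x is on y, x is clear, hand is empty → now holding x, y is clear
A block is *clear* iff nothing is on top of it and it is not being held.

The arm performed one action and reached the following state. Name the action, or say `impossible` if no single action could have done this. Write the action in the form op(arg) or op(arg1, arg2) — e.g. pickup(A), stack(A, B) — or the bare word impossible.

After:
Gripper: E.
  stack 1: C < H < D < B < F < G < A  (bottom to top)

target: towers=[C/H/D/B/F/G/A] holding=E
     unstack(E, A) → towers=[C/H/D/B/F/G/A] holding=E  ← match

unstack(E, A)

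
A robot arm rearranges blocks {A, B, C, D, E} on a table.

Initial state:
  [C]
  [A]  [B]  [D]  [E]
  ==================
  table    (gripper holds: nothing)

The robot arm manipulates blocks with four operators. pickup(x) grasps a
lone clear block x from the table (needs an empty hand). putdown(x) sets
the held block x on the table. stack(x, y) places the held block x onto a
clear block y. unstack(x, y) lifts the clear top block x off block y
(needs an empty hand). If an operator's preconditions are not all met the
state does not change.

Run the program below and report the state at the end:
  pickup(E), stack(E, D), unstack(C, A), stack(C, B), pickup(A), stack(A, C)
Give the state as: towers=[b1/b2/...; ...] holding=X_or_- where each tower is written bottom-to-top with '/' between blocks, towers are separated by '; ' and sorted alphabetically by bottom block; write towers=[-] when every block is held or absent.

towers=[B/C/A; D/E] holding=-

step 1 (pickup(E)): towers=[A/C; B; D] holding=E
step 2 (stack(E, D)): towers=[A/C; B; D/E] holding=-
step 3 (unstack(C, A)): towers=[A; B; D/E] holding=C
step 4 (stack(C, B)): towers=[A; B/C; D/E] holding=-
step 5 (pickup(A)): towers=[B/C; D/E] holding=A
step 6 (stack(A, C)): towers=[B/C/A; D/E] holding=-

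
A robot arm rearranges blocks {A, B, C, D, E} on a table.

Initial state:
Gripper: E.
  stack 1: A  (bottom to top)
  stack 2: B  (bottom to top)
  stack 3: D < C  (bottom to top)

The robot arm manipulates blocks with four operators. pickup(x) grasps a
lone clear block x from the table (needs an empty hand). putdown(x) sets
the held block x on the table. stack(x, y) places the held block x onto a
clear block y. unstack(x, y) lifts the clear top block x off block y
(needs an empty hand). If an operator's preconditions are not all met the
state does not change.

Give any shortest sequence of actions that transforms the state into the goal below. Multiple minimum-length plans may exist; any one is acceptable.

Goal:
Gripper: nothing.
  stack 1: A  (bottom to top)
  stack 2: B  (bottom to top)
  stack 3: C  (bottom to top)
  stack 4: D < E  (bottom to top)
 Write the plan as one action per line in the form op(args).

step 1 (putdown(E)): towers=[A; B; D/C; E] holding=-
step 2 (unstack(C, D)): towers=[A; B; D; E] holding=C
step 3 (putdown(C)): towers=[A; B; C; D; E] holding=-
step 4 (pickup(E)): towers=[A; B; C; D] holding=E
step 5 (stack(E, D)): towers=[A; B; C; D/E] holding=-
goal check: towers=[A; B; C; D/E] holding=- — reached (length 5, optimal by BFS)

putdown(E)
unstack(C, D)
putdown(C)
pickup(E)
stack(E, D)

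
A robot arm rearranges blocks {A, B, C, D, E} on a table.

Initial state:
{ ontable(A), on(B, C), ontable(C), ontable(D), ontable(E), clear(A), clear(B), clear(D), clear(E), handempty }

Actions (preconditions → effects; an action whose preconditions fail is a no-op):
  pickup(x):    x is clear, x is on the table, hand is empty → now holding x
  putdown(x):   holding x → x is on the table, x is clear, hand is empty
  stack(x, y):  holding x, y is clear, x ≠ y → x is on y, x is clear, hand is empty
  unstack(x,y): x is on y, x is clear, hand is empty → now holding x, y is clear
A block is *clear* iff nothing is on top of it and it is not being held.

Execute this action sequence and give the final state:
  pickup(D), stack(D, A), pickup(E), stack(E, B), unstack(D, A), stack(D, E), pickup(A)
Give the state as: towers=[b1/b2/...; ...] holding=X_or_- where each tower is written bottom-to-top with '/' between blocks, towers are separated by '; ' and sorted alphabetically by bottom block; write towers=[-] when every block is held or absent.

towers=[C/B/E/D] holding=A

step 1 (pickup(D)): towers=[A; C/B; E] holding=D
step 2 (stack(D, A)): towers=[A/D; C/B; E] holding=-
step 3 (pickup(E)): towers=[A/D; C/B] holding=E
step 4 (stack(E, B)): towers=[A/D; C/B/E] holding=-
step 5 (unstack(D, A)): towers=[A; C/B/E] holding=D
step 6 (stack(D, E)): towers=[A; C/B/E/D] holding=-
step 7 (pickup(A)): towers=[C/B/E/D] holding=A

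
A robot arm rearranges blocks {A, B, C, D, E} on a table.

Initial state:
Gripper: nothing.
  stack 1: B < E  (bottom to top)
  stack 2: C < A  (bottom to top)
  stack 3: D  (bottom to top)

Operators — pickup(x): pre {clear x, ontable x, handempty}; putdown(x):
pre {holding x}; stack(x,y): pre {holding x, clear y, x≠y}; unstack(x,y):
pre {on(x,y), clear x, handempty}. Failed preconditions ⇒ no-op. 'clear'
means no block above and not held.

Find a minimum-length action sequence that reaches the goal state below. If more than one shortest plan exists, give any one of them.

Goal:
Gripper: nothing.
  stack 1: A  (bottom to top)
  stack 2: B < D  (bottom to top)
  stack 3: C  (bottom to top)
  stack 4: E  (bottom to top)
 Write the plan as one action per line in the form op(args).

step 1 (unstack(A, C)): towers=[B/E; C; D] holding=A
step 2 (putdown(A)): towers=[A; B/E; C; D] holding=-
step 3 (unstack(E, B)): towers=[A; B; C; D] holding=E
step 4 (putdown(E)): towers=[A; B; C; D; E] holding=-
step 5 (pickup(D)): towers=[A; B; C; E] holding=D
step 6 (stack(D, B)): towers=[A; B/D; C; E] holding=-
goal check: towers=[A; B/D; C; E] holding=- — reached (length 6, optimal by BFS)

unstack(A, C)
putdown(A)
unstack(E, B)
putdown(E)
pickup(D)
stack(D, B)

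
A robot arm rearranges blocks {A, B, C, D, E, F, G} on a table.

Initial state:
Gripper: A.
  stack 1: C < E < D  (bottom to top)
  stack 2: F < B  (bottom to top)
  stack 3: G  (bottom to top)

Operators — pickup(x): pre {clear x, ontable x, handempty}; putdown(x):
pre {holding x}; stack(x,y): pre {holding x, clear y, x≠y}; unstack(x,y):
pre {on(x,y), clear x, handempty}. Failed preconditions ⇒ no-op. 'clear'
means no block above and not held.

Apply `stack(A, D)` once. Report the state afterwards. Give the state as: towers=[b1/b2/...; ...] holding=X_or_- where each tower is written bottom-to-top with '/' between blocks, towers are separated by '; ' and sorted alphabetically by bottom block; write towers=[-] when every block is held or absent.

before: towers=[C/E/D; F/B; G] holding=A
pre[stack(A, D)]: holding(A) ok, clear(D) ok, A≠D ok
all met → apply stack(A, D)
after:  towers=[C/E/D/A; F/B; G] holding=-

towers=[C/E/D/A; F/B; G] holding=-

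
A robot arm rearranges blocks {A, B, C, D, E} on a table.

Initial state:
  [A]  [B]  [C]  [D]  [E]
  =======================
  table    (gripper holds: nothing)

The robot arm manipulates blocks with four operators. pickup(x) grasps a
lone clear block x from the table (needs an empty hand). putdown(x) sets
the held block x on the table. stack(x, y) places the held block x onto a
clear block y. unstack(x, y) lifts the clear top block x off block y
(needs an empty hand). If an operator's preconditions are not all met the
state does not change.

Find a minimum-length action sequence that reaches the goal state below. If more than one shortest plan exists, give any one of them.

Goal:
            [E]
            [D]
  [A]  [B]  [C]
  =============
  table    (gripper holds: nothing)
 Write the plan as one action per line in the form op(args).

pickup(D)
stack(D, C)
pickup(E)
stack(E, D)

step 1 (pickup(D)): towers=[A; B; C; E] holding=D
step 2 (stack(D, C)): towers=[A; B; C/D; E] holding=-
step 3 (pickup(E)): towers=[A; B; C/D] holding=E
step 4 (stack(E, D)): towers=[A; B; C/D/E] holding=-
goal check: towers=[A; B; C/D/E] holding=- — reached (length 4, optimal by BFS)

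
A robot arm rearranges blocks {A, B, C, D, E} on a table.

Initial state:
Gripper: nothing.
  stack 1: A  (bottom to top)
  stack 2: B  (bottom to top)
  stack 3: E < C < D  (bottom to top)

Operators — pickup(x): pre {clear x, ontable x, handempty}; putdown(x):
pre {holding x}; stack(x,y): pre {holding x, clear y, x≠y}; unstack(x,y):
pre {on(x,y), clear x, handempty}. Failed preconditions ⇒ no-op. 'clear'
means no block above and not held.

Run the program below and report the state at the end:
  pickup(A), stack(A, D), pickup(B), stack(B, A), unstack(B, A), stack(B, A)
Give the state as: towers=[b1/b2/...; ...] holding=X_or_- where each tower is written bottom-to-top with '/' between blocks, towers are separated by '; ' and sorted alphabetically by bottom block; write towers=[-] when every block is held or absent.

towers=[E/C/D/A/B] holding=-

step 1 (pickup(A)): towers=[B; E/C/D] holding=A
step 2 (stack(A, D)): towers=[B; E/C/D/A] holding=-
step 3 (pickup(B)): towers=[E/C/D/A] holding=B
step 4 (stack(B, A)): towers=[E/C/D/A/B] holding=-
step 5 (unstack(B, A)): towers=[E/C/D/A] holding=B
step 6 (stack(B, A)): towers=[E/C/D/A/B] holding=-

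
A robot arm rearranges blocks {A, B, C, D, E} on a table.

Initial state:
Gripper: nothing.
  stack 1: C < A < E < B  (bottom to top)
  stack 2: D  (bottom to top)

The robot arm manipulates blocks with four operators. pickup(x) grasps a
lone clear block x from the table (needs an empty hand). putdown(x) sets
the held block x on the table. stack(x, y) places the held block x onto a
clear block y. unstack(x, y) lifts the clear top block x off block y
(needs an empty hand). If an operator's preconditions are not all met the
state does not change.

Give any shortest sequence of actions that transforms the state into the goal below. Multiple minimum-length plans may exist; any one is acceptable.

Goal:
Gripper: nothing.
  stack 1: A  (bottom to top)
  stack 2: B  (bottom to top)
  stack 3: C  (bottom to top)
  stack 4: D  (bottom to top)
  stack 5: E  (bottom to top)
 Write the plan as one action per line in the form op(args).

unstack(B, E)
putdown(B)
unstack(E, A)
putdown(E)
unstack(A, C)
putdown(A)

step 1 (unstack(B, E)): towers=[C/A/E; D] holding=B
step 2 (putdown(B)): towers=[B; C/A/E; D] holding=-
step 3 (unstack(E, A)): towers=[B; C/A; D] holding=E
step 4 (putdown(E)): towers=[B; C/A; D; E] holding=-
step 5 (unstack(A, C)): towers=[B; C; D; E] holding=A
step 6 (putdown(A)): towers=[A; B; C; D; E] holding=-
goal check: towers=[A; B; C; D; E] holding=- — reached (length 6, optimal by BFS)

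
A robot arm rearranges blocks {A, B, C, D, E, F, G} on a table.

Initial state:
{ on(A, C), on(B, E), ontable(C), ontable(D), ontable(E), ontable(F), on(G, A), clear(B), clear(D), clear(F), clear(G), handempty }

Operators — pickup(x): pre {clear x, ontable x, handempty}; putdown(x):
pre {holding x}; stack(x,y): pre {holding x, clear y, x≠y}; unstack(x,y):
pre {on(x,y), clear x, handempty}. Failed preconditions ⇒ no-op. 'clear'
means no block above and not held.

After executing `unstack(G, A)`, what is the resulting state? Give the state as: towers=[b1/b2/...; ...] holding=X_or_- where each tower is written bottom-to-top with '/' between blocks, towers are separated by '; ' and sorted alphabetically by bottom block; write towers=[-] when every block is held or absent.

towers=[C/A; D; E/B; F] holding=G

before: towers=[C/A/G; D; E/B; F] holding=-
pre[unstack(G, A)]: on(G,A) yes, clear(G) yes, handempty yes
all met → apply unstack(G, A)
after:  towers=[C/A; D; E/B; F] holding=G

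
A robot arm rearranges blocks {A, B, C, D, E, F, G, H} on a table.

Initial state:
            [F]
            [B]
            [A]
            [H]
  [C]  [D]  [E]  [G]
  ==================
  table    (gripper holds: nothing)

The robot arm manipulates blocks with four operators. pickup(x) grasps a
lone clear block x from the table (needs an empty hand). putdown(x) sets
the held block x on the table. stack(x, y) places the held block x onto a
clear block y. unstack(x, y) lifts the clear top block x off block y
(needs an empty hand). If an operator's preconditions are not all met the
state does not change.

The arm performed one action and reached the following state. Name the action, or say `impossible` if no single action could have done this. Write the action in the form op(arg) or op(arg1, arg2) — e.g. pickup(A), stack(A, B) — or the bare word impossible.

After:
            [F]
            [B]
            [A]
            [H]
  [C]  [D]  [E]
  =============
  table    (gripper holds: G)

target: towers=[C; D; E/H/A/B/F] holding=G
         pickup(G) → towers=[C; D; E/H/A/B/F] holding=G  ← match
     unstack(F, B) → towers=[C; D; E/H/A/B; G] holding=F
         pickup(D) → towers=[C; E/H/A/B/F; G] holding=D
         pickup(C) → towers=[D; E/H/A/B/F; G] holding=C

pickup(G)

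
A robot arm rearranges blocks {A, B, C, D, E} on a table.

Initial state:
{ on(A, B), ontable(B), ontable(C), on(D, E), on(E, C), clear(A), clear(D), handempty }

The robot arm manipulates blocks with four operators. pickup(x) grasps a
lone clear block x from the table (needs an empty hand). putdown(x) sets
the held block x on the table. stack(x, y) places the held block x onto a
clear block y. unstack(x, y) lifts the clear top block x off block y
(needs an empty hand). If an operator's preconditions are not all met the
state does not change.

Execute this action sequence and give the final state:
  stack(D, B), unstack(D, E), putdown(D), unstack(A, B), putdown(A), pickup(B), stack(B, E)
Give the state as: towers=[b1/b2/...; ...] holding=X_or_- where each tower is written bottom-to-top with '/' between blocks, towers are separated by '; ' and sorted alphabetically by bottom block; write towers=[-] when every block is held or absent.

towers=[A; C/E/B; D] holding=-

step 1 (stack(D, B)) [no-op]: towers=[B/A; C/E/D] holding=-
step 2 (unstack(D, E)): towers=[B/A; C/E] holding=D
step 3 (putdown(D)): towers=[B/A; C/E; D] holding=-
step 4 (unstack(A, B)): towers=[B; C/E; D] holding=A
step 5 (putdown(A)): towers=[A; B; C/E; D] holding=-
step 6 (pickup(B)): towers=[A; C/E; D] holding=B
step 7 (stack(B, E)): towers=[A; C/E/B; D] holding=-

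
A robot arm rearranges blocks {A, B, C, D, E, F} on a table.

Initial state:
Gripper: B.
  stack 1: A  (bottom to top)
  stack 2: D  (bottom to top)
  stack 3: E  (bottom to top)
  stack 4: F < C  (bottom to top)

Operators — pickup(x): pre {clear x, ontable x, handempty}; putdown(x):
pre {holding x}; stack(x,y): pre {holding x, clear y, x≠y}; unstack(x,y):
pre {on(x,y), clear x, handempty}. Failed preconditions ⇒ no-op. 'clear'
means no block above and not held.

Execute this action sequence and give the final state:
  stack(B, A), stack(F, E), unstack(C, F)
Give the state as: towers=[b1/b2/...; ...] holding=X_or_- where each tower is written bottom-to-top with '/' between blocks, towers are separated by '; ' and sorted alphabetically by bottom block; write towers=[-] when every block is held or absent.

step 1 (stack(B, A)): towers=[A/B; D; E; F/C] holding=-
step 2 (stack(F, E)) [no-op]: towers=[A/B; D; E; F/C] holding=-
step 3 (unstack(C, F)): towers=[A/B; D; E; F] holding=C

towers=[A/B; D; E; F] holding=C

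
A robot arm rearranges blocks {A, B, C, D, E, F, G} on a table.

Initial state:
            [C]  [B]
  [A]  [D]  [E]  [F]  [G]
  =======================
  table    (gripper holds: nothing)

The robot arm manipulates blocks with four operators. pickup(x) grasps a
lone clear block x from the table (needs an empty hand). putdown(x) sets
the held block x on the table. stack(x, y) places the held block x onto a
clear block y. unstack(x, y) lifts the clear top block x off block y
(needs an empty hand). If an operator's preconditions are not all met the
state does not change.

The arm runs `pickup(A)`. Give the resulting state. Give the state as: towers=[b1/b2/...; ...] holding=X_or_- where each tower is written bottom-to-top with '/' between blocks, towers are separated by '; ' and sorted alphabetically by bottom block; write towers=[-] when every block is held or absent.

before: towers=[A; D; E/C; F/B; G] holding=-
pre[pickup(A)]: clear(A) ✓, ontable(A) ✓, handempty ✓
all met → apply pickup(A)
after:  towers=[D; E/C; F/B; G] holding=A

towers=[D; E/C; F/B; G] holding=A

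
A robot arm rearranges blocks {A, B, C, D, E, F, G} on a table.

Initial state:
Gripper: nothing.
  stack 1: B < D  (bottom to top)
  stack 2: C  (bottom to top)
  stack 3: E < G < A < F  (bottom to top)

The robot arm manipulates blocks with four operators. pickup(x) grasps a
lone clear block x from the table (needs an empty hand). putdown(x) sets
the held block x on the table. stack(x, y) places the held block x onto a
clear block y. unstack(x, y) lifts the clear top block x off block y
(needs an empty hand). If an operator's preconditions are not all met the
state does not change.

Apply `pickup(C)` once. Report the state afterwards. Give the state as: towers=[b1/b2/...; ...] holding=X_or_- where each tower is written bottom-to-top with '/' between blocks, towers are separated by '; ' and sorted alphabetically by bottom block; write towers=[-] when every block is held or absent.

towers=[B/D; E/G/A/F] holding=C

before: towers=[B/D; C; E/G/A/F] holding=-
pre[pickup(C)]: clear(C) ✓, ontable(C) ✓, handempty ✓
all met → apply pickup(C)
after:  towers=[B/D; E/G/A/F] holding=C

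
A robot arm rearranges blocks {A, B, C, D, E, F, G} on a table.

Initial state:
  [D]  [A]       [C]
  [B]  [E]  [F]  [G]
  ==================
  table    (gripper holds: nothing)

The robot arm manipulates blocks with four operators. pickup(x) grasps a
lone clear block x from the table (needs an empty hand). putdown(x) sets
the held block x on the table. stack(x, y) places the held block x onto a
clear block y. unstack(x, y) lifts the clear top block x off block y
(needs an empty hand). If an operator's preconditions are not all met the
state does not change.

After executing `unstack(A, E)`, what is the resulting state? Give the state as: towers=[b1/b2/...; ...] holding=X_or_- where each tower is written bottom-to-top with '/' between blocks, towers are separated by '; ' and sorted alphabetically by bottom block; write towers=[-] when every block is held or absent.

before: towers=[B/D; E/A; F; G/C] holding=-
pre[unstack(A, E)]: on(A,E) ✓, clear(A) ✓, handempty ✓
all met → apply unstack(A, E)
after:  towers=[B/D; E; F; G/C] holding=A

towers=[B/D; E; F; G/C] holding=A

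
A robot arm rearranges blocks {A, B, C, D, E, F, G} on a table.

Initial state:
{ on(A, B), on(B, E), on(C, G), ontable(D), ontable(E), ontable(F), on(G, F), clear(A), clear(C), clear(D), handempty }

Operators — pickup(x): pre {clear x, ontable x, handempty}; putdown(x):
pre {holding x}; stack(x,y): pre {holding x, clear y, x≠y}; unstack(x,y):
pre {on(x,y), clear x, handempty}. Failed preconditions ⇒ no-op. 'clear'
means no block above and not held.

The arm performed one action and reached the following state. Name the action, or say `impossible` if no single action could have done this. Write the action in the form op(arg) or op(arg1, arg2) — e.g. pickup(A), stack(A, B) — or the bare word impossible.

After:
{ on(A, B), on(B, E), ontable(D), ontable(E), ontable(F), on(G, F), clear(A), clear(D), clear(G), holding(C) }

target: towers=[D; E/B/A; F/G] holding=C
         pickup(D) → towers=[E/B/A; F/G/C] holding=D
     unstack(A, B) → towers=[D; E/B; F/G/C] holding=A
     unstack(C, G) → towers=[D; E/B/A; F/G] holding=C  ← match

unstack(C, G)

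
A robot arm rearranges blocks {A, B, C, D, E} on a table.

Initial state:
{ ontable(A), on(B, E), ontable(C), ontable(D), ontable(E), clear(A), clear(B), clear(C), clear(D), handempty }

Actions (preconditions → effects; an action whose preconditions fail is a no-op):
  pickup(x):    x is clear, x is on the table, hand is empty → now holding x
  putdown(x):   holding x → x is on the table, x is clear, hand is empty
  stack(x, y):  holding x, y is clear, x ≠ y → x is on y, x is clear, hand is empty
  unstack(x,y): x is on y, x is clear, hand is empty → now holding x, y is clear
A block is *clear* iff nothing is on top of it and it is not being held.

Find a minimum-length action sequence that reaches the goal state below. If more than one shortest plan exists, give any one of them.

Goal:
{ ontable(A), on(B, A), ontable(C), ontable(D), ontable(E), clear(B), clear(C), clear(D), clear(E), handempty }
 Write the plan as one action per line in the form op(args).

step 1 (unstack(B, E)): towers=[A; C; D; E] holding=B
step 2 (stack(B, A)): towers=[A/B; C; D; E] holding=-
goal check: towers=[A/B; C; D; E] holding=- — reached (length 2, optimal by BFS)

unstack(B, E)
stack(B, A)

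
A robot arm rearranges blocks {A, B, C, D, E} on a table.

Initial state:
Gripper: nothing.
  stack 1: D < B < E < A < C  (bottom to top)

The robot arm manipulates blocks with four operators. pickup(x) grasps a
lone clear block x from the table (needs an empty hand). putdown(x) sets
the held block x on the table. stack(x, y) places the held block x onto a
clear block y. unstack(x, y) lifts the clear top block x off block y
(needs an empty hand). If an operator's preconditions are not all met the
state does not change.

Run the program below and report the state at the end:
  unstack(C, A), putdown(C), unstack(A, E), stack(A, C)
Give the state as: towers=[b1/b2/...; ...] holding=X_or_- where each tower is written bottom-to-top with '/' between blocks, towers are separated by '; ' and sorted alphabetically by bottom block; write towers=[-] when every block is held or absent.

step 1 (unstack(C, A)): towers=[D/B/E/A] holding=C
step 2 (putdown(C)): towers=[C; D/B/E/A] holding=-
step 3 (unstack(A, E)): towers=[C; D/B/E] holding=A
step 4 (stack(A, C)): towers=[C/A; D/B/E] holding=-

towers=[C/A; D/B/E] holding=-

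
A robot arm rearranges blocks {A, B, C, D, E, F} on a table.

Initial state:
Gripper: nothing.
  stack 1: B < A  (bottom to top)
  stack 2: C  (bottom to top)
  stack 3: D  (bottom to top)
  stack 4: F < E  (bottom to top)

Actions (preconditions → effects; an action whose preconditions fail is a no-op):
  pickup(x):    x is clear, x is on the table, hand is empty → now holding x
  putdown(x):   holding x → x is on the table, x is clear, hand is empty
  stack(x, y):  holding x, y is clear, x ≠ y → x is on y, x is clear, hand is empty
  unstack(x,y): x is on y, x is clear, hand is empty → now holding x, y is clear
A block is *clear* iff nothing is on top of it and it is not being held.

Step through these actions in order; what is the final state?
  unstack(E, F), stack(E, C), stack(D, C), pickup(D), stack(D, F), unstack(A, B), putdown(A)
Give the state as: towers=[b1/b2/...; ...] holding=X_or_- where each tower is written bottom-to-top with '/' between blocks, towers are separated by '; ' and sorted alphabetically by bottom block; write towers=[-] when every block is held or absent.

step 1 (unstack(E, F)): towers=[B/A; C; D; F] holding=E
step 2 (stack(E, C)): towers=[B/A; C/E; D; F] holding=-
step 3 (stack(D, C)) [no-op]: towers=[B/A; C/E; D; F] holding=-
step 4 (pickup(D)): towers=[B/A; C/E; F] holding=D
step 5 (stack(D, F)): towers=[B/A; C/E; F/D] holding=-
step 6 (unstack(A, B)): towers=[B; C/E; F/D] holding=A
step 7 (putdown(A)): towers=[A; B; C/E; F/D] holding=-

towers=[A; B; C/E; F/D] holding=-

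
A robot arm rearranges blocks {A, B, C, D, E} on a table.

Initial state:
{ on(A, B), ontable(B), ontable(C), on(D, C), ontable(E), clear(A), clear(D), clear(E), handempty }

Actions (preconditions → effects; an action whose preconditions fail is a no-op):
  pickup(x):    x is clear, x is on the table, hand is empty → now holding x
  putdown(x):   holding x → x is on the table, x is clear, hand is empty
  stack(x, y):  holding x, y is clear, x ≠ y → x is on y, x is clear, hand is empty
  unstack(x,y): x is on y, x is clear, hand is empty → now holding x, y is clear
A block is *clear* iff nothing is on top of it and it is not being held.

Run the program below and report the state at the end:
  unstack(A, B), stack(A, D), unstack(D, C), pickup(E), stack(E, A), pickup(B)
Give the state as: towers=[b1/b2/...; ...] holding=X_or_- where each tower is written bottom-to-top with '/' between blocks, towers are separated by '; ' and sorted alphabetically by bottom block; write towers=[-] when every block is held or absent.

step 1 (unstack(A, B)): towers=[B; C/D; E] holding=A
step 2 (stack(A, D)): towers=[B; C/D/A; E] holding=-
step 3 (unstack(D, C)) [no-op]: towers=[B; C/D/A; E] holding=-
step 4 (pickup(E)): towers=[B; C/D/A] holding=E
step 5 (stack(E, A)): towers=[B; C/D/A/E] holding=-
step 6 (pickup(B)): towers=[C/D/A/E] holding=B

towers=[C/D/A/E] holding=B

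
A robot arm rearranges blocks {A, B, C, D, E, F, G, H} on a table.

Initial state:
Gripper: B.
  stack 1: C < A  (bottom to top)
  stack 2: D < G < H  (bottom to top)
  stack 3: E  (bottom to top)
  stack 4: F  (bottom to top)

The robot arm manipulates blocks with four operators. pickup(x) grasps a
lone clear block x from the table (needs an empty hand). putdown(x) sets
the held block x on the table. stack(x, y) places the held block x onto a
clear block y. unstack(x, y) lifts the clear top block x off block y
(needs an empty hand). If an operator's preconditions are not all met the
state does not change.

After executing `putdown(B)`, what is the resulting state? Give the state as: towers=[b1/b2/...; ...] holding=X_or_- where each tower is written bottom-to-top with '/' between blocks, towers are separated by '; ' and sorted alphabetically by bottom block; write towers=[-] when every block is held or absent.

towers=[B; C/A; D/G/H; E; F] holding=-

before: towers=[C/A; D/G/H; E; F] holding=B
pre[putdown(B)]: holding(B) yes
all met → apply putdown(B)
after:  towers=[B; C/A; D/G/H; E; F] holding=-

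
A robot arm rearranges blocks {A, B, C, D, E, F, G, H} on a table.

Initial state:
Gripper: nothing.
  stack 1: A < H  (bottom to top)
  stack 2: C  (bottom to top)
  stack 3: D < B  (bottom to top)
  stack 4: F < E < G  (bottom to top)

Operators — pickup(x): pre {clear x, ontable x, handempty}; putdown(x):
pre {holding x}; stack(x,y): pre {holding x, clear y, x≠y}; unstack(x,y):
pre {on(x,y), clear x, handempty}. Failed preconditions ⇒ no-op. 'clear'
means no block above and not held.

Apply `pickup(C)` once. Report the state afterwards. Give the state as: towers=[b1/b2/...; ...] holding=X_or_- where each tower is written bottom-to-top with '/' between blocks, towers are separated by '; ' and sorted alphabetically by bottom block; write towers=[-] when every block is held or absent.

towers=[A/H; D/B; F/E/G] holding=C

before: towers=[A/H; C; D/B; F/E/G] holding=-
pre[pickup(C)]: clear(C) ok, ontable(C) ok, handempty ok
all met → apply pickup(C)
after:  towers=[A/H; D/B; F/E/G] holding=C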